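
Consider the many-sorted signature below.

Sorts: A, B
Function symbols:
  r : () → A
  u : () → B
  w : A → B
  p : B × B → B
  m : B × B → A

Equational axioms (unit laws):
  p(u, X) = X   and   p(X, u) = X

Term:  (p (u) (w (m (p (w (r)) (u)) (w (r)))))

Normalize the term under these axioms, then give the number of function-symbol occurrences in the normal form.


1. (p (u) (w (m (p (w (r)) (u)) (w (r)))))  →  (w (m (p (w (r)) (u)) (w (r))))
2. (w (m (p (w (r)) (u)) (w (r))))  →  (w (m (w (r)) (w (r))))
normal form: (w (m (w (r)) (w (r))))

size = 6


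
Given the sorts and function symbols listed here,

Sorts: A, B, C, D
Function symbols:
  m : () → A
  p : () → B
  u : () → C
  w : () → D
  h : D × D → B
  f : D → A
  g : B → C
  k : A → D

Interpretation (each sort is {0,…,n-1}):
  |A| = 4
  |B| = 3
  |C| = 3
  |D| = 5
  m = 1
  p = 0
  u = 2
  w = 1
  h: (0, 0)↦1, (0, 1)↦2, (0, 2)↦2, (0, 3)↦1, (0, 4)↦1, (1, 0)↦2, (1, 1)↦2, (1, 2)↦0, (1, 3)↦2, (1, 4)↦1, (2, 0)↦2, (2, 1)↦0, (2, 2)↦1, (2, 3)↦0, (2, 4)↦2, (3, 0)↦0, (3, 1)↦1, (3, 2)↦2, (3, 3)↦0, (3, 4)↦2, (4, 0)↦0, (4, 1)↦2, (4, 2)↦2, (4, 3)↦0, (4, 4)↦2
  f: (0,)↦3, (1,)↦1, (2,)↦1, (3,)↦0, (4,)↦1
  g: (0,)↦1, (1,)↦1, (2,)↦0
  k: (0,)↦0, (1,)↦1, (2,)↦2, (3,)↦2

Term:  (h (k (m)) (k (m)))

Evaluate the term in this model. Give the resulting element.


value = 2

  m = 1
  (k (m)) = k(1,) = 1
  m = 1
  (k (m)) = k(1,) = 1
  (h (k (m)) (k (m))) = h(1, 1) = 2


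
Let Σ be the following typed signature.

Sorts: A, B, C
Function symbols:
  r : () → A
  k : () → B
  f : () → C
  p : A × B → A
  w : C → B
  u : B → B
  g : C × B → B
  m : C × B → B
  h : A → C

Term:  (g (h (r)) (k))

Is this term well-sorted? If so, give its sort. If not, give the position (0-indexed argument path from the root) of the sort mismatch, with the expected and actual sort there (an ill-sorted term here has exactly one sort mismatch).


    (r) : A
  (h (r)) : C
  (k) : B
(g (h (r)) (k)) : B

well-sorted; sort = B


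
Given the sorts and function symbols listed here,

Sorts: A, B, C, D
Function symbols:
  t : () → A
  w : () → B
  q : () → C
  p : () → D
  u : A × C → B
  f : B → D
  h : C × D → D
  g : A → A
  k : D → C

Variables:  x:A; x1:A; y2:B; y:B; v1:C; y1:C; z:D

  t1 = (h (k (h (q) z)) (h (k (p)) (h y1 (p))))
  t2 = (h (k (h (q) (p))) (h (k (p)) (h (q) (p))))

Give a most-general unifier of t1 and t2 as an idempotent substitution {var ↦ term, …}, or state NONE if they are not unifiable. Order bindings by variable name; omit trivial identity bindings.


{y1 ↦ (q), z ↦ (p)}


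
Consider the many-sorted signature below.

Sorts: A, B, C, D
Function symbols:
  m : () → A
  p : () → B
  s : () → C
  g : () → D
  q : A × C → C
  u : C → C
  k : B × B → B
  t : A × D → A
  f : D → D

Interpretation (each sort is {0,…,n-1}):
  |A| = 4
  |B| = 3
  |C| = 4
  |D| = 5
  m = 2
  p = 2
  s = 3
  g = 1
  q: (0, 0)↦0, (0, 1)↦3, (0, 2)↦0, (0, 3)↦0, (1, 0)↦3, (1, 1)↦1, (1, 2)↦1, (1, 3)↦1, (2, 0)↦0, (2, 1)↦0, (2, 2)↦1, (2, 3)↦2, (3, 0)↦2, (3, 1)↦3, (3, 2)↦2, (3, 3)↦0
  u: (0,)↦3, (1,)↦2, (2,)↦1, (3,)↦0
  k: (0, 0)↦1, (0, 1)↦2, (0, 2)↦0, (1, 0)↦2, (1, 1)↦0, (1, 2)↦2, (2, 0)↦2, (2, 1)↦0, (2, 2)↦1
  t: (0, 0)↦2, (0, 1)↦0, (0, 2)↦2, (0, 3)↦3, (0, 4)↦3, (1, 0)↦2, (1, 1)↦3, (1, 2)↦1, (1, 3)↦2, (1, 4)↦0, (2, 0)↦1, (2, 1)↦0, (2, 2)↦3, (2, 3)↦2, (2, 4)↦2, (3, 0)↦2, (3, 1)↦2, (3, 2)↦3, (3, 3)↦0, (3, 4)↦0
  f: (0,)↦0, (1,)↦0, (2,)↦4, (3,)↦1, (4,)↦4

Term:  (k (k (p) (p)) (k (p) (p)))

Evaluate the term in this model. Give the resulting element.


value = 0

  p = 2
  p = 2
  (k (p) (p)) = k(2, 2) = 1
  p = 2
  p = 2
  (k (p) (p)) = k(2, 2) = 1
  (k (k (p) (p)) (k (p) (p))) = k(1, 1) = 0


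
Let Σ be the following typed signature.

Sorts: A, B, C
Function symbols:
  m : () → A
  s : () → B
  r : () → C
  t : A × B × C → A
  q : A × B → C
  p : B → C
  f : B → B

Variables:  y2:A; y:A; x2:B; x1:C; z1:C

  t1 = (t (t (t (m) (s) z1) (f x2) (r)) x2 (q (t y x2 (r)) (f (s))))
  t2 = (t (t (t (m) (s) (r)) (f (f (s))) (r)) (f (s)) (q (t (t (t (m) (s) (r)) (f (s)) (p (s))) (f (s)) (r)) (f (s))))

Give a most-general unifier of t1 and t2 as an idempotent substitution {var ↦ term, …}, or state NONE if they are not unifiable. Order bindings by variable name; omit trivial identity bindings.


{x2 ↦ (f (s)), y ↦ (t (t (m) (s) (r)) (f (s)) (p (s))), z1 ↦ (r)}


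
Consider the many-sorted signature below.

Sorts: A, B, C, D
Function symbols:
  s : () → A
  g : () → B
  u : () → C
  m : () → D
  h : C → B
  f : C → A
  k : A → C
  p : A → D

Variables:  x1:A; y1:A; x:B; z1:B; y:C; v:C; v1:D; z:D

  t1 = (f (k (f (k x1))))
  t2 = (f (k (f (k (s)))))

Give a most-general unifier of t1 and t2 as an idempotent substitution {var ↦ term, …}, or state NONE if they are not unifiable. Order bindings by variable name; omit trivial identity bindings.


{x1 ↦ (s)}


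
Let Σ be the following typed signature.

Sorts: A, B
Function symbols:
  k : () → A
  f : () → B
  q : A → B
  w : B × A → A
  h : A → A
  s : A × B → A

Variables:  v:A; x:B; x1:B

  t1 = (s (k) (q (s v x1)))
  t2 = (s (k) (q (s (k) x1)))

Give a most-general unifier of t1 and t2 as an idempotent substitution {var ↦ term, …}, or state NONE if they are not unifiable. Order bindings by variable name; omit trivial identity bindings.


{v ↦ (k)}


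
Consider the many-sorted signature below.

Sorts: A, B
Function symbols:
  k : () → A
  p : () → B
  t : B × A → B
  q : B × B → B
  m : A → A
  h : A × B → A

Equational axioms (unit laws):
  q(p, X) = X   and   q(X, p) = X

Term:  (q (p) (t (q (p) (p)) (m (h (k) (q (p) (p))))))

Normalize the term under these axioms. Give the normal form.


normal form = (t (p) (m (h (k) (p))))

1. (q (p) (t (q (p) (p)) (m (h (k) (q (p) (p))))))  →  (t (q (p) (p)) (m (h (k) (q (p) (p)))))
2. (t (q (p) (p)) (m (h (k) (q (p) (p)))))  →  (t (p) (m (h (k) (q (p) (p)))))
3. (t (p) (m (h (k) (q (p) (p)))))  →  (t (p) (m (h (k) (p))))


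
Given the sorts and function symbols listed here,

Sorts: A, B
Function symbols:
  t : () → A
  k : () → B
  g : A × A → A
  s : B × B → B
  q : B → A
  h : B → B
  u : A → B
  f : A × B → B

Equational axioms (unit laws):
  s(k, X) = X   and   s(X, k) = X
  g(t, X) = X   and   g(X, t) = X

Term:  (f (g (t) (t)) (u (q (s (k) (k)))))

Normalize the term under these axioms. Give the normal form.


1. (f (g (t) (t)) (u (q (s (k) (k)))))  →  (f (t) (u (q (s (k) (k)))))
2. (f (t) (u (q (s (k) (k)))))  →  (f (t) (u (q (k))))

normal form = (f (t) (u (q (k))))


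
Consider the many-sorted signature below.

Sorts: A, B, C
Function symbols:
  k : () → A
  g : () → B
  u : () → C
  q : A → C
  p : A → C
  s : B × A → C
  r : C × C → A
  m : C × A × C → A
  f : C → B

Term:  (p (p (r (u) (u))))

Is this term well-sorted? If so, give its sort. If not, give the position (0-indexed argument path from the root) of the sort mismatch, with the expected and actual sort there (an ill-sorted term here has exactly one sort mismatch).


ill-sorted at position [0]: expected A, got C

      (u) : C
      (u) : C
    (r (u) (u)) : A
  (p (r (u) (u))) : C
(p (p (r (u) (u)))) : ✗ arg 0 at [0] has sort C, expected A


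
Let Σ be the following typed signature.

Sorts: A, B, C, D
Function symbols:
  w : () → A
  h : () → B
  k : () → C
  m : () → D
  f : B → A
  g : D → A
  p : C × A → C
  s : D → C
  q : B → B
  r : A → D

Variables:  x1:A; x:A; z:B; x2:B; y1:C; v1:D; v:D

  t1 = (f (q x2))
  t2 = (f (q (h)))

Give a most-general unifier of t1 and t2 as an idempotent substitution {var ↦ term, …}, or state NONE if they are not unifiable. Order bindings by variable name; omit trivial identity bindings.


{x2 ↦ (h)}


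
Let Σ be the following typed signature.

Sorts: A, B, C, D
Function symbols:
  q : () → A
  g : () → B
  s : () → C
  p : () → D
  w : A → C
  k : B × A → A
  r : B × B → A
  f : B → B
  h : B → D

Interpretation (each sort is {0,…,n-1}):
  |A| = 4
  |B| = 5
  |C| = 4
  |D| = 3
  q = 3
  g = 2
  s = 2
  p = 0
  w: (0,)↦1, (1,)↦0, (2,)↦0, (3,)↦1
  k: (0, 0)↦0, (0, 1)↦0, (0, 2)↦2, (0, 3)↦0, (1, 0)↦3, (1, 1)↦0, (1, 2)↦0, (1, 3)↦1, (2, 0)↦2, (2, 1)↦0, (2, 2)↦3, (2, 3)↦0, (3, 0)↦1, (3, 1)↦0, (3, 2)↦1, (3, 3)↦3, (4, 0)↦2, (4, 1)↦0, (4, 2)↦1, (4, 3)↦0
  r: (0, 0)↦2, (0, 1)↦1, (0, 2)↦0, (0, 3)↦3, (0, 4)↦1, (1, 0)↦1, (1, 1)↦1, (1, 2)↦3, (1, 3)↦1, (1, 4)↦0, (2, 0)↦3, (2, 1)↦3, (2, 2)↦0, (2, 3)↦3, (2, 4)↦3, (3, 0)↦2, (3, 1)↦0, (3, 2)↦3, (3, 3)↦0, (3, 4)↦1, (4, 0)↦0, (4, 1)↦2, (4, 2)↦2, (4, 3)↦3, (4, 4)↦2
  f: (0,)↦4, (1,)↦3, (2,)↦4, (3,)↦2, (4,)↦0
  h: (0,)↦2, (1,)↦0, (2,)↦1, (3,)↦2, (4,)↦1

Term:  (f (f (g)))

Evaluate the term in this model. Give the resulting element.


  g = 2
  (f (g)) = f(2,) = 4
  (f (f (g))) = f(4,) = 0

value = 0


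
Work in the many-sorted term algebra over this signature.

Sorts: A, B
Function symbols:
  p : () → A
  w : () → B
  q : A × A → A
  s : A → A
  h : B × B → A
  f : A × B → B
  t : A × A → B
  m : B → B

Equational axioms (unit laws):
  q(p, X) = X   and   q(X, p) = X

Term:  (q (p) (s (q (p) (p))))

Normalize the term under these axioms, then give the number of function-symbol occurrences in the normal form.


1. (q (p) (s (q (p) (p))))  →  (s (q (p) (p)))
2. (s (q (p) (p)))  →  (s (p))
normal form: (s (p))

size = 2


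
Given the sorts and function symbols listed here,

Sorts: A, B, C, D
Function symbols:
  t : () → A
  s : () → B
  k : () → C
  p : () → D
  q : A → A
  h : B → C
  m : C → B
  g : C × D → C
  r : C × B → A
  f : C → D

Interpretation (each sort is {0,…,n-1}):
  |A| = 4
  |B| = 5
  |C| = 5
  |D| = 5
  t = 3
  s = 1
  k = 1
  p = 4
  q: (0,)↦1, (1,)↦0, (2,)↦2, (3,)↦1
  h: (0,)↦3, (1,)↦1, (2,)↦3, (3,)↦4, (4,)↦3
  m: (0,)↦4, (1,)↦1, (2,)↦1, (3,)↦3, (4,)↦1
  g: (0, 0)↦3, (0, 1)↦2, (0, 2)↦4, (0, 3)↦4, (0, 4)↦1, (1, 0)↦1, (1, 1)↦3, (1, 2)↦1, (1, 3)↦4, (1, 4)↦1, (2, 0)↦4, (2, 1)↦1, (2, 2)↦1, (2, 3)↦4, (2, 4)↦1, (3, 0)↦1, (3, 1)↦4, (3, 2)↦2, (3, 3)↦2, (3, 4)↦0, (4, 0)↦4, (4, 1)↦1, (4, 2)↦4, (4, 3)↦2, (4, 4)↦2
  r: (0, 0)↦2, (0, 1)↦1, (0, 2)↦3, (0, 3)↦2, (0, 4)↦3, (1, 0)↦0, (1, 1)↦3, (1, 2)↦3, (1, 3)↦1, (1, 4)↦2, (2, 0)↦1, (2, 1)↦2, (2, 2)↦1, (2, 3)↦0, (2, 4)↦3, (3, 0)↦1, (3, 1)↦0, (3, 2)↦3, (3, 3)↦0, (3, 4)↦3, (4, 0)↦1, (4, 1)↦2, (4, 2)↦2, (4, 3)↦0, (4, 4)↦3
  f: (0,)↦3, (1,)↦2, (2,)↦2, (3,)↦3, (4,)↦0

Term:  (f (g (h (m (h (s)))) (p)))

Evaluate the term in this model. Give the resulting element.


value = 2

  s = 1
  (h (s)) = h(1,) = 1
  (m (h (s))) = m(1,) = 1
  (h (m (h (s)))) = h(1,) = 1
  p = 4
  (g (h (m (h (s)))) (p)) = g(1, 4) = 1
  (f (g (h (m (h (s)))) (p))) = f(1,) = 2


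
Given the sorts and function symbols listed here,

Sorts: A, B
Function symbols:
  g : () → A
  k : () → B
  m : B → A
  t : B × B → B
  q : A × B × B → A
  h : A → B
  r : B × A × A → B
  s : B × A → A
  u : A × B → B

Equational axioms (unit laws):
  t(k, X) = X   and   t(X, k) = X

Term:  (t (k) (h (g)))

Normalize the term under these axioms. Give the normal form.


normal form = (h (g))

1. (t (k) (h (g)))  →  (h (g))


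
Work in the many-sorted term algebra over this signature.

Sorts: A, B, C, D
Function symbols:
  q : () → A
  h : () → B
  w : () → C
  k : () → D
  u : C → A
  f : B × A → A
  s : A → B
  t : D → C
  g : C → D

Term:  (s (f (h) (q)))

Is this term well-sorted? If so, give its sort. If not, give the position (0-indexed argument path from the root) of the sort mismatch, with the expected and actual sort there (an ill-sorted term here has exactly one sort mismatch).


well-sorted; sort = B

    (h) : B
    (q) : A
  (f (h) (q)) : A
(s (f (h) (q))) : B


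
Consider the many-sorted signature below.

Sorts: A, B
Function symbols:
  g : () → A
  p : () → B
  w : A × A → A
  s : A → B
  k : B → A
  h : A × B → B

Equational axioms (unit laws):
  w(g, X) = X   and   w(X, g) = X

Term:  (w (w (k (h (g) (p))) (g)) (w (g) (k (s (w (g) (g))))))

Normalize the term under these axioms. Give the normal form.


normal form = (w (k (h (g) (p))) (k (s (g))))

1. (w (w (k (h (g) (p))) (g)) (w (g) (k (s (w (g) (g))))))  →  (w (k (h (g) (p))) (w (g) (k (s (w (g) (g))))))
2. (w (k (h (g) (p))) (w (g) (k (s (w (g) (g))))))  →  (w (k (h (g) (p))) (k (s (w (g) (g)))))
3. (w (k (h (g) (p))) (k (s (w (g) (g)))))  →  (w (k (h (g) (p))) (k (s (g))))


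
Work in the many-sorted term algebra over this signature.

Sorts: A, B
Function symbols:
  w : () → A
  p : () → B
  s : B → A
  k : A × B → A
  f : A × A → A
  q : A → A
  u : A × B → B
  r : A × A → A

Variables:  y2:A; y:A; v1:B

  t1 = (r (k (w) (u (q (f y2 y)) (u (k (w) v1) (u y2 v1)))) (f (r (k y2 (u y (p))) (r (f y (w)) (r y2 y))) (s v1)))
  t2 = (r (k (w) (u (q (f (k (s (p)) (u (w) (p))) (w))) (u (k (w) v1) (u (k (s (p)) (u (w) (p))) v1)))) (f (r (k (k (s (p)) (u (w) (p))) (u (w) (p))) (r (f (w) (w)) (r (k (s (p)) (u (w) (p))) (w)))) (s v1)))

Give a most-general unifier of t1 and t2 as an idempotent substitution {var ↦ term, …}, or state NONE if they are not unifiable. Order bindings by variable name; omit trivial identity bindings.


{y ↦ (w), y2 ↦ (k (s (p)) (u (w) (p)))}


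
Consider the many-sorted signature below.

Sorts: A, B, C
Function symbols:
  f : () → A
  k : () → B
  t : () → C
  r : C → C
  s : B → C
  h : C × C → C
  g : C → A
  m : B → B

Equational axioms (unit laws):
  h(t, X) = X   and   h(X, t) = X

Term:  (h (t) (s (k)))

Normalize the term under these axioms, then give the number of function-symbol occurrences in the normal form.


1. (h (t) (s (k)))  →  (s (k))
normal form: (s (k))

size = 2


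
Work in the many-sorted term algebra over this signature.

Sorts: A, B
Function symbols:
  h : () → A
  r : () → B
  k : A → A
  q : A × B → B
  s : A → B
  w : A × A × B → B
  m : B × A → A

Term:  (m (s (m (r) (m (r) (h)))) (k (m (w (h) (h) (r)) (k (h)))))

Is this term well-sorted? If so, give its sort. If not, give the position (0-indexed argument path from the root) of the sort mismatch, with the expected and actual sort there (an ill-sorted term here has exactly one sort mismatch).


well-sorted; sort = A

      (r) : B
        (r) : B
        (h) : A
      (m (r) (h)) : A
    (m (r) (m (r) (h))) : A
  (s (m (r) (m (r) (h)))) : B
        (h) : A
        (h) : A
        (r) : B
      (w (h) (h) (r)) : B
        (h) : A
      (k (h)) : A
    (m (w (h) (h) (r)) (k (h))) : A
  (k (m (w (h) (h) (r)) (k (h)))) : A
(m (s (m (r) (m (r) (h)))) (k (m (w (h) (h) (r)) (k (h))))) : A


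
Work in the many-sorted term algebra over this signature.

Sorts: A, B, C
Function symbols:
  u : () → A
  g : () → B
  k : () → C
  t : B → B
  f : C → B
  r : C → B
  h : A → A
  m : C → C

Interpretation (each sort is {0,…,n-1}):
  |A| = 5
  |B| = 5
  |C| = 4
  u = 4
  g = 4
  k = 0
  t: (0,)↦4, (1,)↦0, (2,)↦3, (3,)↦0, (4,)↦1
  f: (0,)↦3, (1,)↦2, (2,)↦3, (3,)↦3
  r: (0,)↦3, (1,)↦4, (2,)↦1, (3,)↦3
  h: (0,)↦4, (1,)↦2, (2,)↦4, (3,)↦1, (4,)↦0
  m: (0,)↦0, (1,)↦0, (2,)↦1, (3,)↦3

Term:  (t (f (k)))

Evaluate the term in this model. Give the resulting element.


value = 0

  k = 0
  (f (k)) = f(0,) = 3
  (t (f (k))) = t(3,) = 0


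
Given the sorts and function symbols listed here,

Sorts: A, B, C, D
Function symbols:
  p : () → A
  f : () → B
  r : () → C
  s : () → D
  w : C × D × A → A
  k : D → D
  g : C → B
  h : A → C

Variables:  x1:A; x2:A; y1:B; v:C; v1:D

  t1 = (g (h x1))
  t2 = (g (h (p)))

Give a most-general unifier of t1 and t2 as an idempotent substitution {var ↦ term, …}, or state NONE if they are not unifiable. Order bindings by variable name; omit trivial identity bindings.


{x1 ↦ (p)}


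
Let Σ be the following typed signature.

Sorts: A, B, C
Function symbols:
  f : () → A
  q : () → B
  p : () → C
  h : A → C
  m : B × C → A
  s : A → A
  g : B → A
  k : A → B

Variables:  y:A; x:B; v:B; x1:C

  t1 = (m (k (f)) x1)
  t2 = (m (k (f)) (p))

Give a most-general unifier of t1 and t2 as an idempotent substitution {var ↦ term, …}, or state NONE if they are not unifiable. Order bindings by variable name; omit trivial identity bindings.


{x1 ↦ (p)}


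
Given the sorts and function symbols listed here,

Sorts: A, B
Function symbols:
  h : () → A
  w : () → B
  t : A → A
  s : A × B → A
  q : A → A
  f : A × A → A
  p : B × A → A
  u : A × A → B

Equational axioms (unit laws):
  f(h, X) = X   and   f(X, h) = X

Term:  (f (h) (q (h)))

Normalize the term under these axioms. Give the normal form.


normal form = (q (h))

1. (f (h) (q (h)))  →  (q (h))


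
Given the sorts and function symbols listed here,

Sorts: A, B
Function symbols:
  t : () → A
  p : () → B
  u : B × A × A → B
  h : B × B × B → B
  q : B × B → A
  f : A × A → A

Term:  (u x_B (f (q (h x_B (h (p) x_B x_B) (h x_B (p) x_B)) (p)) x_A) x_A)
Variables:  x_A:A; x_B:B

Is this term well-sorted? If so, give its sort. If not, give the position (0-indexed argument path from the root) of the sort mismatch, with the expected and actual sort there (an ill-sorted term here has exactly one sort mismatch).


  x_B : B
        x_B : B
          (p) : B
          x_B : B
          x_B : B
        (h (p) x_B x_B) : B
          x_B : B
          (p) : B
          x_B : B
        (h x_B (p) x_B) : B
      (h x_B (h (p) x_B x_B) (h x_B (p) x_B)) : B
      (p) : B
    (q (h x_B (h (p) x_B x_B) (h x_B (p) x_B)) (p)) : A
    x_A : A
  (f (q (h x_B (h (p) x_B x_B) (h x_B (p) x_B)) (p)) x_A) : A
  x_A : A
(u x_B (f (q (h x_B (h (p) x_B x_B) (h x_B (p) x_B)) (p)) x_A) x_A) : B

well-sorted; sort = B


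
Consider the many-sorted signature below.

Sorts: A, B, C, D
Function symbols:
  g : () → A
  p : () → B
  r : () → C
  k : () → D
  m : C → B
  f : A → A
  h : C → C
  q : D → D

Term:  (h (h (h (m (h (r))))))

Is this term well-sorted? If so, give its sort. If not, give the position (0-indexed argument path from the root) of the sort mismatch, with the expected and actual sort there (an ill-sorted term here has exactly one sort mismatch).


          (r) : C
        (h (r)) : C
      (m (h (r))) : B
    (h (m (h (r)))) : ✗ arg 0 at [0, 0, 0] has sort B, expected C

ill-sorted at position [0, 0, 0]: expected C, got B


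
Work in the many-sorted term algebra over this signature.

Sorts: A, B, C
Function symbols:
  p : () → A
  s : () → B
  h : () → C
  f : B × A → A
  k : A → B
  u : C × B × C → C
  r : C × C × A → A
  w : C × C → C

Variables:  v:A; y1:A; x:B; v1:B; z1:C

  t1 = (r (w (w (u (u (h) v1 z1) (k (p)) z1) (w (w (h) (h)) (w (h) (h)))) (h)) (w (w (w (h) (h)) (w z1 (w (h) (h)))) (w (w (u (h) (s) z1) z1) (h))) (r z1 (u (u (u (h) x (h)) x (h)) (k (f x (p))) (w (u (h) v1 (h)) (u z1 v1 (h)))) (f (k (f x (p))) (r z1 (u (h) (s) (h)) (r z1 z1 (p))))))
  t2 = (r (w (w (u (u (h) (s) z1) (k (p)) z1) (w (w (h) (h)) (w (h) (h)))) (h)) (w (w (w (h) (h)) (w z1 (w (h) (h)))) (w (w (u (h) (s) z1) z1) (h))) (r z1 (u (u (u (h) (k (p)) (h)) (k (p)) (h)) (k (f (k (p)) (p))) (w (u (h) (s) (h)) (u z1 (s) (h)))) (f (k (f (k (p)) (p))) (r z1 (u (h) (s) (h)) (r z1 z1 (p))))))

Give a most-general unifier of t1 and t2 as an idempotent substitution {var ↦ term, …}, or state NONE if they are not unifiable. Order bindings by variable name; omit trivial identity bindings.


{v1 ↦ (s), x ↦ (k (p))}


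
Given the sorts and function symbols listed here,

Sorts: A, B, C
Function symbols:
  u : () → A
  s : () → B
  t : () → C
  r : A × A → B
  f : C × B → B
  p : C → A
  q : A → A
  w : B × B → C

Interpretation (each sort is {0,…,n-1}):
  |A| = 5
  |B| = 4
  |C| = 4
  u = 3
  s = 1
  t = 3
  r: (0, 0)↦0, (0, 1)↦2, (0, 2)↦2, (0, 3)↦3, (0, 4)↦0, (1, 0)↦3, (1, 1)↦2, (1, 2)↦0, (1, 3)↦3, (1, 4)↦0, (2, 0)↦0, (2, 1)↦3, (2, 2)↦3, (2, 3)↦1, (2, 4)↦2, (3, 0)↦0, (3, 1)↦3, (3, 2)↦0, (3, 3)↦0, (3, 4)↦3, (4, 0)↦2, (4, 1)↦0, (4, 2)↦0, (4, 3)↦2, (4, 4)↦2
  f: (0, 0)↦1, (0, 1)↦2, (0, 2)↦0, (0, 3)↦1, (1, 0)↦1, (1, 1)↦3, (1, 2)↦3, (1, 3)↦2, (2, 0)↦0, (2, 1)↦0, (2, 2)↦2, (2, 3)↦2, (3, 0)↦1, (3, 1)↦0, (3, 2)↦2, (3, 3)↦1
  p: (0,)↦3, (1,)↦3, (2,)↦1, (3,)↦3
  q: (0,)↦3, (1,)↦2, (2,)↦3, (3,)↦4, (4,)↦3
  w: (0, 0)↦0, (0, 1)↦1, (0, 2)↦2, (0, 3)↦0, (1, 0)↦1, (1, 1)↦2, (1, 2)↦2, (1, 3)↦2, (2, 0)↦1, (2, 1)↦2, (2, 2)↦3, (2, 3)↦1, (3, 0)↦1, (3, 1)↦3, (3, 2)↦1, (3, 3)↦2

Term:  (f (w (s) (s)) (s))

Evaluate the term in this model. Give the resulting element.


  s = 1
  s = 1
  (w (s) (s)) = w(1, 1) = 2
  s = 1
  (f (w (s) (s)) (s)) = f(2, 1) = 0

value = 0


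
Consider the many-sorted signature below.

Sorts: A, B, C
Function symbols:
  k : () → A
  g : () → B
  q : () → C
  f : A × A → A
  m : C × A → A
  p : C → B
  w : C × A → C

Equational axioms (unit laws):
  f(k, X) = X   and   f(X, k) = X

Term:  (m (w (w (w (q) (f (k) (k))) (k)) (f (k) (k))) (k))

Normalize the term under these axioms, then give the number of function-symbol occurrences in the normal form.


size = 9

1. (m (w (w (w (q) (f (k) (k))) (k)) (f (k) (k))) (k))  →  (m (w (w (w (q) (k)) (k)) (f (k) (k))) (k))
2. (m (w (w (w (q) (k)) (k)) (f (k) (k))) (k))  →  (m (w (w (w (q) (k)) (k)) (k)) (k))
normal form: (m (w (w (w (q) (k)) (k)) (k)) (k))


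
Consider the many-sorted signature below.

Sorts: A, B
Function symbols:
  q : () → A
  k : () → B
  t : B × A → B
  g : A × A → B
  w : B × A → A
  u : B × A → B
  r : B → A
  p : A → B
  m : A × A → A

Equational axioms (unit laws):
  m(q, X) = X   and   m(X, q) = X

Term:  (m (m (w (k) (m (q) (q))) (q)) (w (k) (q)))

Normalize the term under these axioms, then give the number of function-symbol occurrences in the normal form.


1. (m (m (w (k) (m (q) (q))) (q)) (w (k) (q)))  →  (m (w (k) (m (q) (q))) (w (k) (q)))
2. (m (w (k) (m (q) (q))) (w (k) (q)))  →  (m (w (k) (q)) (w (k) (q)))
normal form: (m (w (k) (q)) (w (k) (q)))

size = 7


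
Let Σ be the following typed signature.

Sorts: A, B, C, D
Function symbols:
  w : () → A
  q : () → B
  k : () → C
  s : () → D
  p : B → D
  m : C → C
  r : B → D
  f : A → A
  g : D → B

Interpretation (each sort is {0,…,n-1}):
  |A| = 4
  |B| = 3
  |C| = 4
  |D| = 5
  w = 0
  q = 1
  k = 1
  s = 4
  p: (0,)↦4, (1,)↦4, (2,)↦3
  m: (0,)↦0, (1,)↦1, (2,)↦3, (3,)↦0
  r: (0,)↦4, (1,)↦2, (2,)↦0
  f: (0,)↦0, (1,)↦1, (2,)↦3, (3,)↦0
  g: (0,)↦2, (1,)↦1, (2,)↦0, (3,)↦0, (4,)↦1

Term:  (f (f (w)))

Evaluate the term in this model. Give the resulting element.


  w = 0
  (f (w)) = f(0,) = 0
  (f (f (w))) = f(0,) = 0

value = 0


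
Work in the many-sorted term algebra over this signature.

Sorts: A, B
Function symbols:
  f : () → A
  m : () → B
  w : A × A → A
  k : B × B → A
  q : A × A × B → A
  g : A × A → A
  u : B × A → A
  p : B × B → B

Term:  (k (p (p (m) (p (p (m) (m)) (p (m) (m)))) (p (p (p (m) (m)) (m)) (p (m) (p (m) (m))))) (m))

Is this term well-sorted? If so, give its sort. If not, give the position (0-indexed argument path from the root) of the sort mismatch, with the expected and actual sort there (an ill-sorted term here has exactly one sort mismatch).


well-sorted; sort = A

      (m) : B
          (m) : B
          (m) : B
        (p (m) (m)) : B
          (m) : B
          (m) : B
        (p (m) (m)) : B
      (p (p (m) (m)) (p (m) (m))) : B
    (p (m) (p (p (m) (m)) (p (m) (m)))) : B
          (m) : B
          (m) : B
        (p (m) (m)) : B
        (m) : B
      (p (p (m) (m)) (m)) : B
        (m) : B
          (m) : B
          (m) : B
        (p (m) (m)) : B
      (p (m) (p (m) (m))) : B
    (p (p (p (m) (m)) (m)) (p (m) (p (m) (m)))) : B
  (p (p (m) (p (p (m) (m)) (p (m) (m)))) (p (p (p (m) (m)) (m)) (p (m) (p (m) (m))))) : B
  (m) : B
(k (p (p (m) (p (p (m) (m)) (p (m) (m)))) (p (p (p (m) (m)) (m)) (p (m) (p (m) (m))))) (m)) : A


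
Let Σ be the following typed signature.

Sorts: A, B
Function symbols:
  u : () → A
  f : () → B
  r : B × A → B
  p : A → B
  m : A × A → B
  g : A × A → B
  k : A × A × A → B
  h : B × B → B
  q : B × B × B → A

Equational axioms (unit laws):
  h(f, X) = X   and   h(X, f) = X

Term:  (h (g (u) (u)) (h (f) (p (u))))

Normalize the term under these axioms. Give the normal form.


normal form = (h (g (u) (u)) (p (u)))

1. (h (g (u) (u)) (h (f) (p (u))))  →  (h (g (u) (u)) (p (u)))


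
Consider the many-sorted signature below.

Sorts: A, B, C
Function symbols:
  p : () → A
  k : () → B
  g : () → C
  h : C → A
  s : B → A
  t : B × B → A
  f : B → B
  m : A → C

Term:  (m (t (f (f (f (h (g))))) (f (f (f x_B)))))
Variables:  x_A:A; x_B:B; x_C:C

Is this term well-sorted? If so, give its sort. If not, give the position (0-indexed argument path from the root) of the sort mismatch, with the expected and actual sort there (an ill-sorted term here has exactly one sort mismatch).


ill-sorted at position [0, 0, 0, 0, 0]: expected B, got A

            (g) : C
          (h (g)) : A
        (f (h (g))) : ✗ arg 0 at [0, 0, 0, 0, 0] has sort A, expected B
          x_B : B
        (f x_B) : B
      (f (f x_B)) : B
    (f (f (f x_B))) : B


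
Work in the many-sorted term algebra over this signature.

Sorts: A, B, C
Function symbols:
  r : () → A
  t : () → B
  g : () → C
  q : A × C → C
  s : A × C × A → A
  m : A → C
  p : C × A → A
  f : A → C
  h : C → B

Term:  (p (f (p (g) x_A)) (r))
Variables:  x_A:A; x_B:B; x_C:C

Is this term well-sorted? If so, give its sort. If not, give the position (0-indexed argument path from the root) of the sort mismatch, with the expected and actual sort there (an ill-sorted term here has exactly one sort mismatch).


well-sorted; sort = A

      (g) : C
      x_A : A
    (p (g) x_A) : A
  (f (p (g) x_A)) : C
  (r) : A
(p (f (p (g) x_A)) (r)) : A


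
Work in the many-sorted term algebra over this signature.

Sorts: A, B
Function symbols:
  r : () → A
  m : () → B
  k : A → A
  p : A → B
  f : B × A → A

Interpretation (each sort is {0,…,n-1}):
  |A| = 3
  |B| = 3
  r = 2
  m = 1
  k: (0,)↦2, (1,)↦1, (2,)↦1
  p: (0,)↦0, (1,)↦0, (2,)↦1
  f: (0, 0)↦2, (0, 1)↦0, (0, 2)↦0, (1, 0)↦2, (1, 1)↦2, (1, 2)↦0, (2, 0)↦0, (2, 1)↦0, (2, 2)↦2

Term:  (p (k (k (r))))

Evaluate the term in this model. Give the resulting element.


value = 0

  r = 2
  (k (r)) = k(2,) = 1
  (k (k (r))) = k(1,) = 1
  (p (k (k (r)))) = p(1,) = 0


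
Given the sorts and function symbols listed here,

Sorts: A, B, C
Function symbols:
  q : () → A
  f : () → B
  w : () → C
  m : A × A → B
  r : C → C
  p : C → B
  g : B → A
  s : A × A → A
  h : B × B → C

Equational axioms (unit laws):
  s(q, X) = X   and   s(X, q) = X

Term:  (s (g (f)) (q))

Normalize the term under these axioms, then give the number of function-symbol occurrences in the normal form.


size = 2

1. (s (g (f)) (q))  →  (g (f))
normal form: (g (f))


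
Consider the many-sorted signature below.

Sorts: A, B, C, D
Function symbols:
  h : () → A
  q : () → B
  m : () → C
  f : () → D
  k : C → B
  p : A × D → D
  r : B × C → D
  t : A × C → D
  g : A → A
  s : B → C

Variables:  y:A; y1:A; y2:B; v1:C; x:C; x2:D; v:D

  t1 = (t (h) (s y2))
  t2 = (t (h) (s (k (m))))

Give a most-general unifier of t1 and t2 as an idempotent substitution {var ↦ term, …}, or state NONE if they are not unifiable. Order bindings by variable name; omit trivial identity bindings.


{y2 ↦ (k (m))}


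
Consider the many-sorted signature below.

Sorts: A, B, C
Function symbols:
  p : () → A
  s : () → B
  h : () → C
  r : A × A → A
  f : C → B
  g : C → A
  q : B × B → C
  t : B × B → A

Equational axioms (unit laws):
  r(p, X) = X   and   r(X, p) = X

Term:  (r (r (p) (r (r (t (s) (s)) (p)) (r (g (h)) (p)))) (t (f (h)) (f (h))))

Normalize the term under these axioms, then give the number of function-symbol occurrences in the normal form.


size = 12

1. (r (r (p) (r (r (t (s) (s)) (p)) (r (g (h)) (p)))) (t (f (h)) (f (h))))  →  (r (r (r (t (s) (s)) (p)) (r (g (h)) (p))) (t (f (h)) (f (h))))
2. (r (r (r (t (s) (s)) (p)) (r (g (h)) (p))) (t (f (h)) (f (h))))  →  (r (r (t (s) (s)) (r (g (h)) (p))) (t (f (h)) (f (h))))
3. (r (r (t (s) (s)) (r (g (h)) (p))) (t (f (h)) (f (h))))  →  (r (r (t (s) (s)) (g (h))) (t (f (h)) (f (h))))
normal form: (r (r (t (s) (s)) (g (h))) (t (f (h)) (f (h))))


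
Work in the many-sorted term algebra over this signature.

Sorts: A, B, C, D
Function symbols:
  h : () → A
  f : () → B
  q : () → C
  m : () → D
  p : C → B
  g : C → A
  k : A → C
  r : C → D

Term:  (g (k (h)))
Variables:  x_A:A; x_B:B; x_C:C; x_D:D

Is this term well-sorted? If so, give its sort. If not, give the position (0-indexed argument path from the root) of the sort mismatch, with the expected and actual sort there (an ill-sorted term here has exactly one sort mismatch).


well-sorted; sort = A

    (h) : A
  (k (h)) : C
(g (k (h))) : A


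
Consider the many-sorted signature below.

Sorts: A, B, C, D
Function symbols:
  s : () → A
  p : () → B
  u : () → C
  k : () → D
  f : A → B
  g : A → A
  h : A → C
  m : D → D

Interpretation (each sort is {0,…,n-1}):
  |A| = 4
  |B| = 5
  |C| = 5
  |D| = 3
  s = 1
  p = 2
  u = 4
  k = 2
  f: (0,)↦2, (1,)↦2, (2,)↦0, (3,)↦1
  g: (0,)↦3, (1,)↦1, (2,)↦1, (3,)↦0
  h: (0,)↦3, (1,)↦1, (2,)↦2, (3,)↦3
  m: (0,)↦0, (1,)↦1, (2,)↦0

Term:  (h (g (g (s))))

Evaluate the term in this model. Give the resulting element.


  s = 1
  (g (s)) = g(1,) = 1
  (g (g (s))) = g(1,) = 1
  (h (g (g (s)))) = h(1,) = 1

value = 1


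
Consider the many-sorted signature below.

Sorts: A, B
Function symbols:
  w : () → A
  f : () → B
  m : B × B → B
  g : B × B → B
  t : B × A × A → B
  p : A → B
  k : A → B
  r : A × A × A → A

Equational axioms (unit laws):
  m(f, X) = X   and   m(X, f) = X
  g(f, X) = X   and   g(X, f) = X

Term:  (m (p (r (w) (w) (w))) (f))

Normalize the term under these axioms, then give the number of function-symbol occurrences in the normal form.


size = 5

1. (m (p (r (w) (w) (w))) (f))  →  (p (r (w) (w) (w)))
normal form: (p (r (w) (w) (w)))


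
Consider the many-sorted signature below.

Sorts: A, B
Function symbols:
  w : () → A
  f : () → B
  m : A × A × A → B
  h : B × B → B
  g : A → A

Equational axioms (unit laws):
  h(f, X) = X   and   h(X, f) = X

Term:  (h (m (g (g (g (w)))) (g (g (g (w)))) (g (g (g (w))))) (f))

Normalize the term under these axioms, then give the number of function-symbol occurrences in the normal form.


size = 13

1. (h (m (g (g (g (w)))) (g (g (g (w)))) (g (g (g (w))))) (f))  →  (m (g (g (g (w)))) (g (g (g (w)))) (g (g (g (w)))))
normal form: (m (g (g (g (w)))) (g (g (g (w)))) (g (g (g (w)))))


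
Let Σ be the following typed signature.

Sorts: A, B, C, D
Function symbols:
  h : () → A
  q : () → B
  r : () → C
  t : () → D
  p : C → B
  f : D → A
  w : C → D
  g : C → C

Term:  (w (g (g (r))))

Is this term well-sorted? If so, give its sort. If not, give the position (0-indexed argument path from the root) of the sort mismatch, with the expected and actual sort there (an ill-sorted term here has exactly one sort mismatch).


      (r) : C
    (g (r)) : C
  (g (g (r))) : C
(w (g (g (r)))) : D

well-sorted; sort = D


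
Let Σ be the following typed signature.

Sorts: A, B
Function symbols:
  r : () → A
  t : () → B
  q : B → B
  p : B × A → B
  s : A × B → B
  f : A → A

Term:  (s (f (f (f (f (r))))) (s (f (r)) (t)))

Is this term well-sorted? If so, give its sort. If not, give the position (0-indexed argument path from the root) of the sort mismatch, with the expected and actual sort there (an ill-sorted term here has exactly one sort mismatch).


well-sorted; sort = B

          (r) : A
        (f (r)) : A
      (f (f (r))) : A
    (f (f (f (r)))) : A
  (f (f (f (f (r))))) : A
      (r) : A
    (f (r)) : A
    (t) : B
  (s (f (r)) (t)) : B
(s (f (f (f (f (r))))) (s (f (r)) (t))) : B


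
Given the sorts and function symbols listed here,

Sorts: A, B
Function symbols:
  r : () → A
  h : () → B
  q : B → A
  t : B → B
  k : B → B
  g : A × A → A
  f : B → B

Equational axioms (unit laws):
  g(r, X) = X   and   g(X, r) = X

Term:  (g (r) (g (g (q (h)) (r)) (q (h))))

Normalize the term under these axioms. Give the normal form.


normal form = (g (q (h)) (q (h)))

1. (g (r) (g (g (q (h)) (r)) (q (h))))  →  (g (g (q (h)) (r)) (q (h)))
2. (g (g (q (h)) (r)) (q (h)))  →  (g (q (h)) (q (h)))


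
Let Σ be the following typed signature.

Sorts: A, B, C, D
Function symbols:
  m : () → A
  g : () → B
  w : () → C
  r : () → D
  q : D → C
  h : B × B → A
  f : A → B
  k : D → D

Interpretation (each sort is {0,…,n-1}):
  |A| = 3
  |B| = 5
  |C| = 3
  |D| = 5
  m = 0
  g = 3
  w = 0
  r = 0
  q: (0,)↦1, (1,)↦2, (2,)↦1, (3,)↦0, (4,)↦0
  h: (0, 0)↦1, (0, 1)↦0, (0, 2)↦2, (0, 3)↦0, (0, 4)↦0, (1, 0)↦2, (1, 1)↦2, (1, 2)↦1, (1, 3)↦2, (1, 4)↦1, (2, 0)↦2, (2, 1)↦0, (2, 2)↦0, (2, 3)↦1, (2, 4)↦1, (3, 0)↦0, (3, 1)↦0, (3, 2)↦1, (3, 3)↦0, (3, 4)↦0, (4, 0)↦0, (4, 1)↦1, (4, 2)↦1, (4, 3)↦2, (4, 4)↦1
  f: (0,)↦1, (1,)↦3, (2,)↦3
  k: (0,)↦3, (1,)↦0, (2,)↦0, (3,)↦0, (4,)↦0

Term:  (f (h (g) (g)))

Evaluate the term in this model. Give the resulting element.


  g = 3
  g = 3
  (h (g) (g)) = h(3, 3) = 0
  (f (h (g) (g))) = f(0,) = 1

value = 1


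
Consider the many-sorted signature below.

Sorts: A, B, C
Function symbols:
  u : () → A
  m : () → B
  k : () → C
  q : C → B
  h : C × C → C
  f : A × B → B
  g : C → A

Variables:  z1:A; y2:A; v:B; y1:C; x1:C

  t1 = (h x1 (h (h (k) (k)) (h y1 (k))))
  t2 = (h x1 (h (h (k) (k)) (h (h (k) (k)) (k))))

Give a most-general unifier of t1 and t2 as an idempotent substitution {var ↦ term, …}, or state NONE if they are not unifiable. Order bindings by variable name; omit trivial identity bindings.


{y1 ↦ (h (k) (k))}


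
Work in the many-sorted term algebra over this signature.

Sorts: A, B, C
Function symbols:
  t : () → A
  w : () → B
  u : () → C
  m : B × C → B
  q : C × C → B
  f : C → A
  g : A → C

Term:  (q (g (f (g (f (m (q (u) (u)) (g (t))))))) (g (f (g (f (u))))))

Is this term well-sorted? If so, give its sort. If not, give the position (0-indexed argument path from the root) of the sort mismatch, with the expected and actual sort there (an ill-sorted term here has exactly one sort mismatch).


              (u) : C
              (u) : C
            (q (u) (u)) : B
              (t) : A
            (g (t)) : C
          (m (q (u) (u)) (g (t))) : B
        (f (m (q (u) (u)) (g (t)))) : ✗ arg 0 at [0, 0, 0, 0, 0] has sort B, expected C
          (u) : C
        (f (u)) : A
      (g (f (u))) : C
    (f (g (f (u)))) : A
  (g (f (g (f (u))))) : C

ill-sorted at position [0, 0, 0, 0, 0]: expected C, got B


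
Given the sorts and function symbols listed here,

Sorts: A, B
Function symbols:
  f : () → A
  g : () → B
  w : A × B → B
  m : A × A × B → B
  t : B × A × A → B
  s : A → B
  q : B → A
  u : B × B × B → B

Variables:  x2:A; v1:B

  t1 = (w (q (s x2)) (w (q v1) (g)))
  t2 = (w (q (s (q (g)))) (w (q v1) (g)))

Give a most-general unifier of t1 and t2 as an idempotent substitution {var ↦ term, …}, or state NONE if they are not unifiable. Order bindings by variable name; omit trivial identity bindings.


{x2 ↦ (q (g))}


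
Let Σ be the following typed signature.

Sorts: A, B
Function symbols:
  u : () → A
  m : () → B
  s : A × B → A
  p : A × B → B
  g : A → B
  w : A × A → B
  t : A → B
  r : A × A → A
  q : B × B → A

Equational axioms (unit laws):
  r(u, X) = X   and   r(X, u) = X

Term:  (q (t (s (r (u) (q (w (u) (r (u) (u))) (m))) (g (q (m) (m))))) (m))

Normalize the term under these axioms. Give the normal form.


normal form = (q (t (s (q (w (u) (u)) (m)) (g (q (m) (m))))) (m))

1. (q (t (s (r (u) (q (w (u) (r (u) (u))) (m))) (g (q (m) (m))))) (m))  →  (q (t (s (q (w (u) (r (u) (u))) (m)) (g (q (m) (m))))) (m))
2. (q (t (s (q (w (u) (r (u) (u))) (m)) (g (q (m) (m))))) (m))  →  (q (t (s (q (w (u) (u)) (m)) (g (q (m) (m))))) (m))


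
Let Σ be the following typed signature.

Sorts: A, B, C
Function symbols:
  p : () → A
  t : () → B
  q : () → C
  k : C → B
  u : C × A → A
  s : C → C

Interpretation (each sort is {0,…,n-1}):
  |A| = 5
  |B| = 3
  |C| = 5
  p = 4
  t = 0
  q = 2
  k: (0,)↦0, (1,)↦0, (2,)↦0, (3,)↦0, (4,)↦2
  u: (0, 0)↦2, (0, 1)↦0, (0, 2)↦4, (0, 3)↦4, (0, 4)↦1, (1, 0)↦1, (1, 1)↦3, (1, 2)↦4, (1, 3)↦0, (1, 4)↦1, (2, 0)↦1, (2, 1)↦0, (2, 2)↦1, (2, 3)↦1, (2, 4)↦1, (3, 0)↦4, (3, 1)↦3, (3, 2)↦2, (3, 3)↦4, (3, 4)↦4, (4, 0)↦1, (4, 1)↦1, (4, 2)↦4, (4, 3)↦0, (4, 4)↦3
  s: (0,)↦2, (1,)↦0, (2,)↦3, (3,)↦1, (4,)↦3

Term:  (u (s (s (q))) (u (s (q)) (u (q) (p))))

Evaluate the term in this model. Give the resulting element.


value = 0

  q = 2
  (s (q)) = s(2,) = 3
  (s (s (q))) = s(3,) = 1
  q = 2
  (s (q)) = s(2,) = 3
  q = 2
  p = 4
  (u (q) (p)) = u(2, 4) = 1
  (u (s (q)) (u (q) (p))) = u(3, 1) = 3
  (u (s (s (q))) (u (s (q)) (u (q) (p)))) = u(1, 3) = 0


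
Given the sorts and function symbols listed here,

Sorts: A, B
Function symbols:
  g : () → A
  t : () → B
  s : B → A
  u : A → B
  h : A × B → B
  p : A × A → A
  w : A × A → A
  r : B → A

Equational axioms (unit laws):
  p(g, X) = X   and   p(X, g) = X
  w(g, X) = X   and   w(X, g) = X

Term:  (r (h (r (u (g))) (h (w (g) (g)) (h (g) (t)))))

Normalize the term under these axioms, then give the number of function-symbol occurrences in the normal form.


1. (r (h (r (u (g))) (h (w (g) (g)) (h (g) (t)))))  →  (r (h (r (u (g))) (h (g) (h (g) (t)))))
normal form: (r (h (r (u (g))) (h (g) (h (g) (t)))))

size = 10


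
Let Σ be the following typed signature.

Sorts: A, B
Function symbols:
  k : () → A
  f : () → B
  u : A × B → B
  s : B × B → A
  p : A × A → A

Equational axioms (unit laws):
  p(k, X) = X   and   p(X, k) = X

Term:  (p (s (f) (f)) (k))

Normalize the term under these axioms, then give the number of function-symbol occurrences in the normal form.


size = 3

1. (p (s (f) (f)) (k))  →  (s (f) (f))
normal form: (s (f) (f))


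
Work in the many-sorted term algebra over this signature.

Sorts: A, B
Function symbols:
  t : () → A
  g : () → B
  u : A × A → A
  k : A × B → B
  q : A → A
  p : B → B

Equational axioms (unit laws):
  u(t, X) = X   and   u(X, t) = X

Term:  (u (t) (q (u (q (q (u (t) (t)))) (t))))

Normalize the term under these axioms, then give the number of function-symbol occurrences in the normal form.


1. (u (t) (q (u (q (q (u (t) (t)))) (t))))  →  (q (u (q (q (u (t) (t)))) (t)))
2. (q (u (q (q (u (t) (t)))) (t)))  →  (q (q (q (u (t) (t)))))
3. (q (q (q (u (t) (t)))))  →  (q (q (q (t))))
normal form: (q (q (q (t))))

size = 4


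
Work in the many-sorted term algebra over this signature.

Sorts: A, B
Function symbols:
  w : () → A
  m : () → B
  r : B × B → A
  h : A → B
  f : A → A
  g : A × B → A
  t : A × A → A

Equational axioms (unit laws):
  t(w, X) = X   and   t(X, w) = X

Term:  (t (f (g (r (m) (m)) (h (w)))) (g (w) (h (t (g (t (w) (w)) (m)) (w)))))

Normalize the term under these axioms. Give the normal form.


1. (t (f (g (r (m) (m)) (h (w)))) (g (w) (h (t (g (t (w) (w)) (m)) (w)))))  →  (t (f (g (r (m) (m)) (h (w)))) (g (w) (h (g (t (w) (w)) (m)))))
2. (t (f (g (r (m) (m)) (h (w)))) (g (w) (h (g (t (w) (w)) (m)))))  →  (t (f (g (r (m) (m)) (h (w)))) (g (w) (h (g (w) (m)))))

normal form = (t (f (g (r (m) (m)) (h (w)))) (g (w) (h (g (w) (m)))))
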